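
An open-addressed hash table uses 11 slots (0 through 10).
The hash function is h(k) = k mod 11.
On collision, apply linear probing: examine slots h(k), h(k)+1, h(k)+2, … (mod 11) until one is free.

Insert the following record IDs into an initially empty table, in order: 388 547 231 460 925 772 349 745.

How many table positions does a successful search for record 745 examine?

Insert 388: h=3, slot 3 empty → index 3.
Insert 547: h=8, slot 8 empty → index 8.
Insert 231: h=0, slot 0 empty → index 0.
Insert 460: h=9, slot 9 empty → index 9.
Insert 925: h=1, slot 1 empty → index 1.
Insert 772: h=2, slot 2 empty → index 2.
Insert 349: h=8, slots 8,9 occupied → index 10.
Insert 745: h=8, slots 8,9,10,0,1,2,3 occupied → index 4.
Table: [231, 925, 772, 388, 745, ∅, ∅, ∅, 547, 460, 349]
Lookup 745: h=8, probe 8,9,10,0,1,2,3,4 → found at 4.

8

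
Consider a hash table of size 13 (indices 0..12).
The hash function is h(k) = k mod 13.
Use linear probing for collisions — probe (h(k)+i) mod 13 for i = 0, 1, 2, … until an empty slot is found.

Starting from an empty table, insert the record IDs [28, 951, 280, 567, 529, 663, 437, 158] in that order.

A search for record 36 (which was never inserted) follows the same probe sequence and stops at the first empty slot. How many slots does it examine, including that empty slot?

2

28 hashes to 2; slot 2 is free -> place at 2.
951 hashes to 2; 2 taken -> place at 3.
280 hashes to 7; slot 7 is free -> place at 7.
567 hashes to 8; slot 8 is free -> place at 8.
529 hashes to 9; slot 9 is free -> place at 9.
663 hashes to 0; slot 0 is free -> place at 0.
437 hashes to 8; 8,9 taken -> place at 10.
158 hashes to 2; 2,3 taken -> place at 4.
Table: [663, —, 28, 951, 158, —, —, 280, 567, 529, 437, —, —]
Lookup 36: h=10, probe 10,11 → slot 11 empty, not found.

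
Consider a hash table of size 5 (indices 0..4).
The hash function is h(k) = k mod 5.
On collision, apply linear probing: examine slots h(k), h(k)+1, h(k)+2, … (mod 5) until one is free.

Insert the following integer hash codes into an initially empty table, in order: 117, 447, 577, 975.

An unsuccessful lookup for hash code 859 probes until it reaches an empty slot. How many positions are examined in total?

117 hashes to 2; slot 2 is free → place at 2.
447 hashes to 2; 2 taken → place at 3.
577 hashes to 2; 2,3 taken → place at 4.
975 hashes to 0; slot 0 is free → place at 0.
Table: [975, -, 117, 447, 577]
Lookup 859: h=4, probe 4,0,1 → slot 1 empty, not found.

3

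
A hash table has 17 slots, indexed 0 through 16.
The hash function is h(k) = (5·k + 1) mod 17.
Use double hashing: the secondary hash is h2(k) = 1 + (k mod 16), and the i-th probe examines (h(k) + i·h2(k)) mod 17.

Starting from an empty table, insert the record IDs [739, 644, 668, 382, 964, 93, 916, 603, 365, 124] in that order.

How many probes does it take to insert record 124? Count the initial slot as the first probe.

739: h=7 -> slot 7
644: h=8 -> slot 8
668: h=9 -> slot 9
382: h=7, h2=15, probe 7,5 -> slot 5
964: h=10 -> slot 10
93: h=7, h2=14, probe 7,4 -> slot 4
916: h=8, h2=5, probe 8,13 -> slot 13
603: h=7, h2=12, probe 7,2 -> slot 2
365: h=7, h2=14, probe 7,4,1 -> slot 1
124: h=9, h2=13, probe 9,5,1,14 -> slot 14
Table: [—, 365, 603, —, 93, 382, —, 739, 644, 668, 964, —, —, 916, 124, —, —]

4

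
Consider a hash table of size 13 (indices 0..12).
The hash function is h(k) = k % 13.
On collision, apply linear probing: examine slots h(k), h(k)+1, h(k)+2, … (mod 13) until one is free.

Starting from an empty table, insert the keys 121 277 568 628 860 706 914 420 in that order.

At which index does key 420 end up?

10

Insert 121: h=4, slot 4 empty => index 4.
Insert 277: h=4, slot 4 occupied => index 5.
Insert 568: h=9, slot 9 empty => index 9.
Insert 628: h=4, slots 4,5 occupied => index 6.
Insert 860: h=2, slot 2 empty => index 2.
Insert 706: h=4, slots 4,5,6 occupied => index 7.
Insert 914: h=4, slots 4,5,6,7 occupied => index 8.
Insert 420: h=4, slots 4,5,6,7,8,9 occupied => index 10.
Table: [-, -, 860, -, 121, 277, 628, 706, 914, 568, 420, -, -]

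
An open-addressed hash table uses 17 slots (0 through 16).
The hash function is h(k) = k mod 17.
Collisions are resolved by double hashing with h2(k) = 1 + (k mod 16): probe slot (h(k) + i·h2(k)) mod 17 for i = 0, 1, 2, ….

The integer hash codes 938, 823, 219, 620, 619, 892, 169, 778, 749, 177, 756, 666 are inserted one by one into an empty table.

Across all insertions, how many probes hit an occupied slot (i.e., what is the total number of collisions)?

7

938: h=3 => slot 3
823: h=7 => slot 7
219: h=15 => slot 15
620: h=8 => slot 8
619: h=7, h2=12, probe 7,2 => slot 2
892: h=8, h2=13, probe 8,4 => slot 4
169: h=16 => slot 16
778: h=13 => slot 13
749: h=1 => slot 1
177: h=7, h2=2, probe 7,9 => slot 9
756: h=8, h2=5, probe 8,13,1,6 => slot 6
666: h=3, h2=11, probe 3,14 => slot 14
Table: [∅, 749, 619, 938, 892, ∅, 756, 823, 620, 177, ∅, ∅, ∅, 778, 666, 219, 169]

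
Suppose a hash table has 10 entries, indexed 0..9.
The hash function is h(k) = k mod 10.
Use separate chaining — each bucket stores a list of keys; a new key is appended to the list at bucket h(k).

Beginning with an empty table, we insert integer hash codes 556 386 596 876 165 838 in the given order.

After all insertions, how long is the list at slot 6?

4

Insert 556: h=6, bucket 6 empty → new chain.
Insert 386: h=6, bucket 6 nonempty → append to chain.
Insert 596: h=6, bucket 6 nonempty → append to chain.
Insert 876: h=6, bucket 6 nonempty → append to chain.
Insert 165: h=5, bucket 5 empty → new chain.
Insert 838: h=8, bucket 8 empty → new chain.
Final buckets:
0: ∅
1: ∅
2: ∅
3: ∅
4: ∅
5: 165
6: 556 -> 386 -> 596 -> 876
7: ∅
8: 838
9: ∅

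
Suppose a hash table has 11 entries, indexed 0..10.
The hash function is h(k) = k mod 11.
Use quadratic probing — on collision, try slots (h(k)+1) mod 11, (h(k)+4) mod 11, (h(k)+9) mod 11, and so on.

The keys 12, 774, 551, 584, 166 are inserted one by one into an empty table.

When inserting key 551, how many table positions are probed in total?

Insert 12: h=1, slot 1 empty => index 1.
Insert 774: h=4, slot 4 empty => index 4.
Insert 551: h=1, slot 1 occupied => index 2.
Insert 584: h=1, slots 1,2 occupied => index 5.
Insert 166: h=1, slots 1,2,5 occupied => index 10.
Table: [_, 12, 551, _, 774, 584, _, _, _, _, 166]

2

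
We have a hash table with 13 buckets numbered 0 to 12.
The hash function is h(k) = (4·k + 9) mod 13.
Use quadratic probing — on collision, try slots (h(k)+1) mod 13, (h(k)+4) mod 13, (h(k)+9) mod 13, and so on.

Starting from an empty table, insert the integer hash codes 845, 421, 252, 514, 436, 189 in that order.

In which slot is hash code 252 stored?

845 hashes to 9; slot 9 is free → place at 9.
421 hashes to 3; slot 3 is free → place at 3.
252 hashes to 3; 3 taken → place at 4.
514 hashes to 11; slot 11 is free → place at 11.
436 hashes to 11; 11 taken → place at 12.
189 hashes to 11; 11,12 taken → place at 2.
Table: [—, —, 189, 421, 252, —, —, —, —, 845, —, 514, 436]

4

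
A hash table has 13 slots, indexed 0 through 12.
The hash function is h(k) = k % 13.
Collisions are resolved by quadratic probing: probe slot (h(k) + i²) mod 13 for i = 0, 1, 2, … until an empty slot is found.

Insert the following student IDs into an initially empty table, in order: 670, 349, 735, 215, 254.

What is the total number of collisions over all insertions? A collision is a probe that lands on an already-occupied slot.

8

670 hashes to 7; slot 7 is free -> place at 7.
349 hashes to 11; slot 11 is free -> place at 11.
735 hashes to 7; 7 taken -> place at 8.
215 hashes to 7; 7,8,11 taken -> place at 3.
254 hashes to 7; 7,8,11,3 taken -> place at 10.
Table: [—, —, —, 215, —, —, —, 670, 735, —, 254, 349, —]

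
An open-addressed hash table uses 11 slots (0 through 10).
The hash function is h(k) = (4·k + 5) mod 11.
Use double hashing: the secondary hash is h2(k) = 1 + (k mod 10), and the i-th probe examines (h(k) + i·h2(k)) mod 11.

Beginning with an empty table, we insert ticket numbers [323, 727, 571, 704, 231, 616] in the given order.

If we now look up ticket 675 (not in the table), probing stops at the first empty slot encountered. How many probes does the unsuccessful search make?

3

Insert 323: h=10, slot 10 empty -> index 10.
Insert 727: h=9, slot 9 empty -> index 9.
Insert 571: h=1, slot 1 empty -> index 1.
Insert 704: h=5, slot 5 empty -> index 5.
Insert 231: h=5, h2=2, slot 5 occupied -> index 7.
Insert 616: h=5, h2=7, slots 5,1 occupied -> index 8.
Table: [∅, 571, ∅, ∅, ∅, 704, ∅, 231, 616, 727, 323]
Lookup 675: h=10, h2=6, probe 10,5,0 → slot 0 empty, not found.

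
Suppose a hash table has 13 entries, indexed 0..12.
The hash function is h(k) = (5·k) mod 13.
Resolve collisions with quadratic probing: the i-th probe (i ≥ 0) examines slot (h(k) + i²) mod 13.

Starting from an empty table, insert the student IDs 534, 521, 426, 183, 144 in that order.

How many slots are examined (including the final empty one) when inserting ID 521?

534: h=5 → slot 5
521: h=5, probe 5,6 → slot 6
426: h=11 → slot 11
183: h=5, probe 5,6,9 → slot 9
144: h=5, probe 5,6,9,1 → slot 1
Table: [., 144, ., ., ., 534, 521, ., ., 183, ., 426, .]

2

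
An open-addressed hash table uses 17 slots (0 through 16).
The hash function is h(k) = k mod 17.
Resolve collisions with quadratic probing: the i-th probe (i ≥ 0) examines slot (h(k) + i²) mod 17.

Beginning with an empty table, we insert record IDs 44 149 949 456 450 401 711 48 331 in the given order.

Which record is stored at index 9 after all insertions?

Insert 44: h=10, slot 10 empty → index 10.
Insert 149: h=13, slot 13 empty → index 13.
Insert 949: h=14, slot 14 empty → index 14.
Insert 456: h=14, slot 14 occupied → index 15.
Insert 450: h=8, slot 8 empty → index 8.
Insert 401: h=10, slot 10 occupied → index 11.
Insert 711: h=14, slots 14,15 occupied → index 1.
Insert 48: h=14, slots 14,15,1 occupied → index 6.
Insert 331: h=8, slot 8 occupied → index 9.
Table: [_, 711, _, _, _, _, 48, _, 450, 331, 44, 401, _, 149, 949, 456, _]

331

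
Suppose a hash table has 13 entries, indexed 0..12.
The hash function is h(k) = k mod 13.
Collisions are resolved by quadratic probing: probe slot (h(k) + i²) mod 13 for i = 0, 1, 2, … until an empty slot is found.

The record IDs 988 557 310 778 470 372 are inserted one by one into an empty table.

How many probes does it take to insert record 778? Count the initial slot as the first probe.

Insert 988: h=0, slot 0 empty -> index 0.
Insert 557: h=11, slot 11 empty -> index 11.
Insert 310: h=11, slot 11 occupied -> index 12.
Insert 778: h=11, slots 11,12 occupied -> index 2.
Insert 470: h=2, slot 2 occupied -> index 3.
Insert 372: h=8, slot 8 empty -> index 8.
Table: [988, _, 778, 470, _, _, _, _, 372, _, _, 557, 310]

3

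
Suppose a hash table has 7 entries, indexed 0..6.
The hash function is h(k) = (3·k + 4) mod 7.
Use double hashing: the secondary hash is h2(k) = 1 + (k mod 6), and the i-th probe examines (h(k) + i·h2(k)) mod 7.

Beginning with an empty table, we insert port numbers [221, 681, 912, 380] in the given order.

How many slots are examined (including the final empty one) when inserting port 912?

2

Insert 221: h=2, slot 2 empty → index 2.
Insert 681: h=3, slot 3 empty → index 3.
Insert 912: h=3, h2=1, slot 3 occupied → index 4.
Insert 380: h=3, h2=3, slot 3 occupied → index 6.
Table: [., ., 221, 681, 912, ., 380]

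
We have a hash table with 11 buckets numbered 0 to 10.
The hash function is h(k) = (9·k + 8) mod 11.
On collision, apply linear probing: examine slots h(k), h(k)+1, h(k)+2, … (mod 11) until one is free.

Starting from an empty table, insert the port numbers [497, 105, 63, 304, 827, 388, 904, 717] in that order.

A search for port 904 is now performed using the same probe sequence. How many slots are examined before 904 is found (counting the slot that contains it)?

5

497 hashes to 4; slot 4 is free -> place at 4.
105 hashes to 7; slot 7 is free -> place at 7.
63 hashes to 3; slot 3 is free -> place at 3.
304 hashes to 5; slot 5 is free -> place at 5.
827 hashes to 4; 4,5 taken -> place at 6.
388 hashes to 2; slot 2 is free -> place at 2.
904 hashes to 4; 4,5,6,7 taken -> place at 8.
717 hashes to 4; 4,5,6,7,8 taken -> place at 9.
Table: [_, _, 388, 63, 497, 304, 827, 105, 904, 717, _]
Lookup 904: h=4, probe 4,5,6,7,8 → found at 8.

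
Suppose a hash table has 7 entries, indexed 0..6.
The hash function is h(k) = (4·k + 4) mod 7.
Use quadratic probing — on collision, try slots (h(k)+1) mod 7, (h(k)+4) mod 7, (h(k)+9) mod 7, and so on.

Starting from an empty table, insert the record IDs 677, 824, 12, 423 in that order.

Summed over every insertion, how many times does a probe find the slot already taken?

3

677 hashes to 3; slot 3 is free => place at 3.
824 hashes to 3; 3 taken => place at 4.
12 hashes to 3; 3,4 taken => place at 0.
423 hashes to 2; slot 2 is free => place at 2.
Table: [12, ∅, 423, 677, 824, ∅, ∅]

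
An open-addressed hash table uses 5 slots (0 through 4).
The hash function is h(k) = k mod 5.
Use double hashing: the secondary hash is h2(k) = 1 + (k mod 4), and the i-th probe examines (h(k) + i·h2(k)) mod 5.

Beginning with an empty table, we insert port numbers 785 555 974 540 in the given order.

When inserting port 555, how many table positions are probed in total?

785 hashes to 0; slot 0 is free -> place at 0.
555 hashes to 0, h2=4; 0 taken -> place at 4.
974 hashes to 4, h2=3; 4 taken -> place at 2.
540 hashes to 0, h2=1; 0 taken -> place at 1.
Table: [785, 540, 974, _, 555]

2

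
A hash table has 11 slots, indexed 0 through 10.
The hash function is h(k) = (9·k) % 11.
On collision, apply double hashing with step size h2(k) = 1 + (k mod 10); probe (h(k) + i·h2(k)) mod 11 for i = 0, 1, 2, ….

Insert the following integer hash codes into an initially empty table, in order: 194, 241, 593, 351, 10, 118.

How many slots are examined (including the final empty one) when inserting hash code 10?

2

194: h=8 → slot 8
241: h=2 → slot 2
593: h=2, h2=4, probe 2,6 → slot 6
351: h=2, h2=2, probe 2,4 → slot 4
10: h=2, h2=1, probe 2,3 → slot 3
118: h=6, h2=9, probe 6,4,2,0 → slot 0
Table: [118, —, 241, 10, 351, —, 593, —, 194, —, —]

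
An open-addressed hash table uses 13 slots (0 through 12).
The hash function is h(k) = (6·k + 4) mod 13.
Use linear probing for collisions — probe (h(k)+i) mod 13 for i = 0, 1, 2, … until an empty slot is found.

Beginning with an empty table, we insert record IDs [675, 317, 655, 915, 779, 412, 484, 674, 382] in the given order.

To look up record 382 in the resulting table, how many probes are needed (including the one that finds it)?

Insert 675: h=11, slot 11 empty => index 11.
Insert 317: h=8, slot 8 empty => index 8.
Insert 655: h=8, slot 8 occupied => index 9.
Insert 915: h=8, slots 8,9 occupied => index 10.
Insert 779: h=11, slot 11 occupied => index 12.
Insert 412: h=6, slot 6 empty => index 6.
Insert 484: h=9, slots 9,10,11,12 occupied => index 0.
Insert 674: h=5, slot 5 empty => index 5.
Insert 382: h=8, slots 8,9,10,11,12,0 occupied => index 1.
Table: [484, 382, —, —, —, 674, 412, —, 317, 655, 915, 675, 779]
Lookup 382: h=8, probe 8,9,10,11,12,0,1 → found at 1.

7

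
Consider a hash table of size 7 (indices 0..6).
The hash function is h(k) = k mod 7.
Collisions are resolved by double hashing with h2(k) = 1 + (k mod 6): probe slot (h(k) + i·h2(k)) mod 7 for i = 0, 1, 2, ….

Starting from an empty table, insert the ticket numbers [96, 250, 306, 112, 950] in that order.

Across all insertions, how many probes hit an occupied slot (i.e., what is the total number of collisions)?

3

96: h=5 → slot 5
250: h=5, h2=5, probe 5,3 → slot 3
306: h=5, h2=1, probe 5,6 → slot 6
112: h=0 → slot 0
950: h=5, h2=3, probe 5,1 → slot 1
Table: [112, 950, _, 250, _, 96, 306]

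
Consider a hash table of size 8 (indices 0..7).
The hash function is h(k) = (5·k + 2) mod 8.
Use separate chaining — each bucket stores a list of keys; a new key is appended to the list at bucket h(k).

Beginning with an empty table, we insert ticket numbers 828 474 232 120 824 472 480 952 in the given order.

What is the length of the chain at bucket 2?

Insert 828: h=6, bucket 6 empty -> new chain.
Insert 474: h=4, bucket 4 empty -> new chain.
Insert 232: h=2, bucket 2 empty -> new chain.
Insert 120: h=2, bucket 2 nonempty -> append to chain.
Insert 824: h=2, bucket 2 nonempty -> append to chain.
Insert 472: h=2, bucket 2 nonempty -> append to chain.
Insert 480: h=2, bucket 2 nonempty -> append to chain.
Insert 952: h=2, bucket 2 nonempty -> append to chain.
Final buckets:
0: -
1: -
2: 232 -> 120 -> 824 -> 472 -> 480 -> 952
3: -
4: 474
5: -
6: 828
7: -

6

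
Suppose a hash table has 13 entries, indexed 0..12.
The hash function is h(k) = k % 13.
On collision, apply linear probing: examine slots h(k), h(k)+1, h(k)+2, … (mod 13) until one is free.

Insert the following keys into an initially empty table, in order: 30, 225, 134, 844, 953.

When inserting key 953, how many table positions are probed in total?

30 hashes to 4; slot 4 is free => place at 4.
225 hashes to 4; 4 taken => place at 5.
134 hashes to 4; 4,5 taken => place at 6.
844 hashes to 12; slot 12 is free => place at 12.
953 hashes to 4; 4,5,6 taken => place at 7.
Table: [., ., ., ., 30, 225, 134, 953, ., ., ., ., 844]

4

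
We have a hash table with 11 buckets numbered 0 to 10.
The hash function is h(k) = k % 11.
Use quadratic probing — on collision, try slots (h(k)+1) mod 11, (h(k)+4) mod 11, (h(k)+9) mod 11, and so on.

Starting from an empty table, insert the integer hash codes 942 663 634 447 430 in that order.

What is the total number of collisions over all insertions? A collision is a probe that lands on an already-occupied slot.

Insert 942: h=7, slot 7 empty -> index 7.
Insert 663: h=3, slot 3 empty -> index 3.
Insert 634: h=7, slot 7 occupied -> index 8.
Insert 447: h=7, slots 7,8 occupied -> index 0.
Insert 430: h=1, slot 1 empty -> index 1.
Table: [447, 430, -, 663, -, -, -, 942, 634, -, -]

3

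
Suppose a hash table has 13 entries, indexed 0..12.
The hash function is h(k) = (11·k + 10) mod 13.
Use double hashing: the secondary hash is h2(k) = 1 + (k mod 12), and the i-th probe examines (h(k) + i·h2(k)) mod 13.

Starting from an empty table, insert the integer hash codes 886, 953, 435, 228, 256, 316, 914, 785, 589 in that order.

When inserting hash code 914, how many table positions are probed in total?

Insert 886: h=6, slot 6 empty → index 6.
Insert 953: h=2, slot 2 empty → index 2.
Insert 435: h=11, slot 11 empty → index 11.
Insert 228: h=9, slot 9 empty → index 9.
Insert 256: h=5, slot 5 empty → index 5.
Insert 316: h=2, h2=5, slot 2 occupied → index 7.
Insert 914: h=2, h2=3, slots 2,5 occupied → index 8.
Insert 785: h=0, slot 0 empty → index 0.
Insert 589: h=2, h2=2, slot 2 occupied → index 4.
Table: [785, _, 953, _, 589, 256, 886, 316, 914, 228, _, 435, _]

3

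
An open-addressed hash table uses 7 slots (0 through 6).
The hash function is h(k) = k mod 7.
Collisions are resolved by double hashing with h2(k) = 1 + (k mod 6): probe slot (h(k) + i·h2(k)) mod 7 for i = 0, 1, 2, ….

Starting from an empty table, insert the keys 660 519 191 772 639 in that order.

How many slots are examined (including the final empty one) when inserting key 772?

3

Insert 660: h=2, slot 2 empty → index 2.
Insert 519: h=1, slot 1 empty → index 1.
Insert 191: h=2, h2=6, slots 2,1 occupied → index 0.
Insert 772: h=2, h2=5, slots 2,0 occupied → index 5.
Insert 639: h=2, h2=4, slot 2 occupied → index 6.
Table: [191, 519, 660, _, _, 772, 639]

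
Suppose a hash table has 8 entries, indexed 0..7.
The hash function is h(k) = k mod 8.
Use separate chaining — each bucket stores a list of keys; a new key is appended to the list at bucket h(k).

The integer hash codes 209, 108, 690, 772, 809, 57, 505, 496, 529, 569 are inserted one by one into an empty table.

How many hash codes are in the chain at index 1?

6

Insert 209: h=1, bucket 1 empty → new chain.
Insert 108: h=4, bucket 4 empty → new chain.
Insert 690: h=2, bucket 2 empty → new chain.
Insert 772: h=4, bucket 4 nonempty → append to chain.
Insert 809: h=1, bucket 1 nonempty → append to chain.
Insert 57: h=1, bucket 1 nonempty → append to chain.
Insert 505: h=1, bucket 1 nonempty → append to chain.
Insert 496: h=0, bucket 0 empty → new chain.
Insert 529: h=1, bucket 1 nonempty → append to chain.
Insert 569: h=1, bucket 1 nonempty → append to chain.
Final buckets:
0: 496
1: 209 -> 809 -> 57 -> 505 -> 529 -> 569
2: 690
3: —
4: 108 -> 772
5: —
6: —
7: —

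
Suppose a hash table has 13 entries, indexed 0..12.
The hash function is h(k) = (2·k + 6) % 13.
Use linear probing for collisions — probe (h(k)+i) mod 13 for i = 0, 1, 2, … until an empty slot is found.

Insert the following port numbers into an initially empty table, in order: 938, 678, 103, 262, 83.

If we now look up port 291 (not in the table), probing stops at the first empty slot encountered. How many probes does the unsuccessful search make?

938 hashes to 10; slot 10 is free -> place at 10.
678 hashes to 10; 10 taken -> place at 11.
103 hashes to 4; slot 4 is free -> place at 4.
262 hashes to 10; 10,11 taken -> place at 12.
83 hashes to 3; slot 3 is free -> place at 3.
Table: [., ., ., 83, 103, ., ., ., ., ., 938, 678, 262]
Lookup 291: h=3, probe 3,4,5 → slot 5 empty, not found.

3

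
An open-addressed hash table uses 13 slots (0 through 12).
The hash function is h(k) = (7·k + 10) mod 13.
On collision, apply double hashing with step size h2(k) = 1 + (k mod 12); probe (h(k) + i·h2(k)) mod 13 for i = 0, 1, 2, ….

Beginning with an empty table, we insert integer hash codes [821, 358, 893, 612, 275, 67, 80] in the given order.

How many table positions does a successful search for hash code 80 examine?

3

821: h=11 -> slot 11
358: h=7 -> slot 7
893: h=8 -> slot 8
612: h=4 -> slot 4
275: h=11, h2=12, probe 11,10 -> slot 10
67: h=11, h2=8, probe 11,6 -> slot 6
80: h=11, h2=9, probe 11,7,3 -> slot 3
Table: [-, -, -, 80, 612, -, 67, 358, 893, -, 275, 821, -]
Lookup 80: h=11, h2=9, probe 11,7,3 → found at 3.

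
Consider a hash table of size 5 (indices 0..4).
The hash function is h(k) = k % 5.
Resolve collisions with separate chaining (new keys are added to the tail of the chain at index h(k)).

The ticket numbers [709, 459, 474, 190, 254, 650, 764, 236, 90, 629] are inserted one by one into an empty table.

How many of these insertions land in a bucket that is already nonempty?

7

Insert 709: h=4, bucket 4 empty → new chain.
Insert 459: h=4, bucket 4 nonempty → append to chain.
Insert 474: h=4, bucket 4 nonempty → append to chain.
Insert 190: h=0, bucket 0 empty → new chain.
Insert 254: h=4, bucket 4 nonempty → append to chain.
Insert 650: h=0, bucket 0 nonempty → append to chain.
Insert 764: h=4, bucket 4 nonempty → append to chain.
Insert 236: h=1, bucket 1 empty → new chain.
Insert 90: h=0, bucket 0 nonempty → append to chain.
Insert 629: h=4, bucket 4 nonempty → append to chain.
Final buckets:
0: 190 -> 650 -> 90
1: 236
2: -
3: -
4: 709 -> 459 -> 474 -> 254 -> 764 -> 629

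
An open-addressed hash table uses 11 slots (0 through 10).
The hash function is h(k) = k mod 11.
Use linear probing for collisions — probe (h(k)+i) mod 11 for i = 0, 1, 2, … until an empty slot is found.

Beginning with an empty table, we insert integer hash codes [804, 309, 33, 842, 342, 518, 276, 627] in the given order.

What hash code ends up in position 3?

804: h=1 => slot 1
309: h=1, probe 1,2 => slot 2
33: h=0 => slot 0
842: h=6 => slot 6
342: h=1, probe 1,2,3 => slot 3
518: h=1, probe 1,2,3,4 => slot 4
276: h=1, probe 1,2,3,4,5 => slot 5
627: h=0, probe 0,1,2,3,4,5,6,7 => slot 7
Table: [33, 804, 309, 342, 518, 276, 842, 627, -, -, -]

342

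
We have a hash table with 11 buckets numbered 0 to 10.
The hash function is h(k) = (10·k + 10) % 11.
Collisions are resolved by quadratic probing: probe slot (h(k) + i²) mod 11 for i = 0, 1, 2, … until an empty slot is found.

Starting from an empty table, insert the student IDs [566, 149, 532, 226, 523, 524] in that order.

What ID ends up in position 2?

566 hashes to 5; slot 5 is free → place at 5.
149 hashes to 4; slot 4 is free → place at 4.
532 hashes to 6; slot 6 is free → place at 6.
226 hashes to 4; 4,5 taken → place at 8.
523 hashes to 4; 4,5,8 taken → place at 2.
524 hashes to 3; slot 3 is free → place at 3.
Table: [-, -, 523, 524, 149, 566, 532, -, 226, -, -]

523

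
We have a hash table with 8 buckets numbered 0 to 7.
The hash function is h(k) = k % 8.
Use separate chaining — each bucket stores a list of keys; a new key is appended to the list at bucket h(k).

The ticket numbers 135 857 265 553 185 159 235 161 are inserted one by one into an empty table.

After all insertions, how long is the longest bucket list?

5

135 → bucket 7
857 → bucket 1
265 → bucket 1 (collision)
553 → bucket 1 (collision)
185 → bucket 1 (collision)
159 → bucket 7 (collision)
235 → bucket 3
161 → bucket 1 (collision)
Final buckets:
0: .
1: 857 -> 265 -> 553 -> 185 -> 161
2: .
3: 235
4: .
5: .
6: .
7: 135 -> 159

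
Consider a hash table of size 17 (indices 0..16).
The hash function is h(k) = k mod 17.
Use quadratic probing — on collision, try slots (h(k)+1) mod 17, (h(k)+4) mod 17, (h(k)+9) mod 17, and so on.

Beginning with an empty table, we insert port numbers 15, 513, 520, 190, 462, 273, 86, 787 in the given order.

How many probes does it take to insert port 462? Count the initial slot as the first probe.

3

15: h=15 -> slot 15
513: h=3 -> slot 3
520: h=10 -> slot 10
190: h=3, probe 3,4 -> slot 4
462: h=3, probe 3,4,7 -> slot 7
273: h=1 -> slot 1
86: h=1, probe 1,2 -> slot 2
787: h=5 -> slot 5
Table: [_, 273, 86, 513, 190, 787, _, 462, _, _, 520, _, _, _, _, 15, _]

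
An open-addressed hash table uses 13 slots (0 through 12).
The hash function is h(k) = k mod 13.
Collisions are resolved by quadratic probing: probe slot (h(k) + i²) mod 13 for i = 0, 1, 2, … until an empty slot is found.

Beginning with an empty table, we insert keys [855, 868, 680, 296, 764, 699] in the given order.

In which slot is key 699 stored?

0

Insert 855: h=10, slot 10 empty => index 10.
Insert 868: h=10, slot 10 occupied => index 11.
Insert 680: h=4, slot 4 empty => index 4.
Insert 296: h=10, slots 10,11 occupied => index 1.
Insert 764: h=10, slots 10,11,1 occupied => index 6.
Insert 699: h=10, slots 10,11,1,6 occupied => index 0.
Table: [699, 296, —, —, 680, —, 764, —, —, —, 855, 868, —]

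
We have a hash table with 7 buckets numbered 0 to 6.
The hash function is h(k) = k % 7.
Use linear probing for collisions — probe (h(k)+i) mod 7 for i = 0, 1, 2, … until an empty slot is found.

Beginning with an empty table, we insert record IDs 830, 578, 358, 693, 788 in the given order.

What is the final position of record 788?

6

Insert 830: h=4, slot 4 empty -> index 4.
Insert 578: h=4, slot 4 occupied -> index 5.
Insert 358: h=1, slot 1 empty -> index 1.
Insert 693: h=0, slot 0 empty -> index 0.
Insert 788: h=4, slots 4,5 occupied -> index 6.
Table: [693, 358, -, -, 830, 578, 788]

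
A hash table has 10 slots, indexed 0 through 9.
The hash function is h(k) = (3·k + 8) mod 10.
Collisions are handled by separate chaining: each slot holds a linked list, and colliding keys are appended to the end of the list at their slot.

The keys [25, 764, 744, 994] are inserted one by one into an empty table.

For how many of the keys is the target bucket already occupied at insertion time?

2

Insert 25: h=3, bucket 3 empty -> new chain.
Insert 764: h=0, bucket 0 empty -> new chain.
Insert 744: h=0, bucket 0 nonempty -> append to chain.
Insert 994: h=0, bucket 0 nonempty -> append to chain.
Final buckets:
0: 764 -> 744 -> 994
1: _
2: _
3: 25
4: _
5: _
6: _
7: _
8: _
9: _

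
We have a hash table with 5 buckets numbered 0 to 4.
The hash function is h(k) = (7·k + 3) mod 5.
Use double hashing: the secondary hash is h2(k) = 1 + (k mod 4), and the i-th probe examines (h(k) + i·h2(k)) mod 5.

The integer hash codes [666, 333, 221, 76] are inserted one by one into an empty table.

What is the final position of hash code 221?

666: h=0 → slot 0
333: h=4 → slot 4
221: h=0, h2=2, probe 0,2 → slot 2
76: h=0, h2=1, probe 0,1 → slot 1
Table: [666, 76, 221, ., 333]

2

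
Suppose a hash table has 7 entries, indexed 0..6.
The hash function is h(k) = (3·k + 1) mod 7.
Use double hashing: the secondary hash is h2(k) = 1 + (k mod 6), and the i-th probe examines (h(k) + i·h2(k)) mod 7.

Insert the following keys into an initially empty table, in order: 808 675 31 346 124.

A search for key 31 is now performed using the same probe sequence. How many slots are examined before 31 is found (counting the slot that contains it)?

Insert 808: h=3, slot 3 empty → index 3.
Insert 675: h=3, h2=4, slot 3 occupied → index 0.
Insert 31: h=3, h2=2, slot 3 occupied → index 5.
Insert 346: h=3, h2=5, slot 3 occupied → index 1.
Insert 124: h=2, slot 2 empty → index 2.
Table: [675, 346, 124, 808, ∅, 31, ∅]
Lookup 31: h=3, h2=2, probe 3,5 → found at 5.

2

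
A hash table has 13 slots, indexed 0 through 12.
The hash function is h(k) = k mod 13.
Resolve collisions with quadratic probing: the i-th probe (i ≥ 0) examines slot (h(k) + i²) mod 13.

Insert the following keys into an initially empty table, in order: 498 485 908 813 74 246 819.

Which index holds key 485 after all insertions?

5

Insert 498: h=4, slot 4 empty => index 4.
Insert 485: h=4, slot 4 occupied => index 5.
Insert 908: h=11, slot 11 empty => index 11.
Insert 813: h=7, slot 7 empty => index 7.
Insert 74: h=9, slot 9 empty => index 9.
Insert 246: h=12, slot 12 empty => index 12.
Insert 819: h=0, slot 0 empty => index 0.
Table: [819, ∅, ∅, ∅, 498, 485, ∅, 813, ∅, 74, ∅, 908, 246]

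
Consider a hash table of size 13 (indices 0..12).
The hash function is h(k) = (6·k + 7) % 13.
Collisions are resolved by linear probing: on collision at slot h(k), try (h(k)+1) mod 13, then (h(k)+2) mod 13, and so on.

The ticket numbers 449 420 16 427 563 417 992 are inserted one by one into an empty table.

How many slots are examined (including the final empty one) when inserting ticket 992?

449: h=10 -> slot 10
420: h=5 -> slot 5
16: h=12 -> slot 12
427: h=8 -> slot 8
563: h=5, probe 5,6 -> slot 6
417: h=0 -> slot 0
992: h=5, probe 5,6,7 -> slot 7
Table: [417, —, —, —, —, 420, 563, 992, 427, —, 449, —, 16]

3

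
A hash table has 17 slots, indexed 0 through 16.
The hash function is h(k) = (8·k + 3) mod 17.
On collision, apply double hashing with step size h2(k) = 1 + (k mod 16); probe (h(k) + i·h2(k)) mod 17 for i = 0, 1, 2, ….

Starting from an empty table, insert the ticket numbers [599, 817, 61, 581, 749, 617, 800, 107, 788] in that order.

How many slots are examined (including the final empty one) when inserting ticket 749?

Insert 599: h=1, slot 1 empty => index 1.
Insert 817: h=11, slot 11 empty => index 11.
Insert 61: h=15, slot 15 empty => index 15.
Insert 581: h=10, slot 10 empty => index 10.
Insert 749: h=11, h2=14, slot 11 occupied => index 8.
Insert 617: h=9, slot 9 empty => index 9.
Insert 800: h=11, h2=1, slot 11 occupied => index 12.
Insert 107: h=9, h2=12, slot 9 occupied => index 4.
Insert 788: h=0, slot 0 empty => index 0.
Table: [788, 599, ., ., 107, ., ., ., 749, 617, 581, 817, 800, ., ., 61, .]

2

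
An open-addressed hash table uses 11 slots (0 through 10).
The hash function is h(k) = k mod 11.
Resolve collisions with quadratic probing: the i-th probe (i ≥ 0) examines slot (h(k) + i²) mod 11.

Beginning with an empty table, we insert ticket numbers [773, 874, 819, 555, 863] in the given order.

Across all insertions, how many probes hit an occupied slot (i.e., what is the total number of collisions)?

773: h=3 → slot 3
874: h=5 → slot 5
819: h=5, probe 5,6 → slot 6
555: h=5, probe 5,6,9 → slot 9
863: h=5, probe 5,6,9,3,10 → slot 10
Table: [—, —, —, 773, —, 874, 819, —, —, 555, 863]

7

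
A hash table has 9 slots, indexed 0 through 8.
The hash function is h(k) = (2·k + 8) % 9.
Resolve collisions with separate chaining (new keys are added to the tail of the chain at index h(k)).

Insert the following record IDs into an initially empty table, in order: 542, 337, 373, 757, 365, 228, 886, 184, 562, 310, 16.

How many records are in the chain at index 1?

542 → bucket 3
337 → bucket 7
373 → bucket 7 (collision)
757 → bucket 1
365 → bucket 0
228 → bucket 5
886 → bucket 7 (collision)
184 → bucket 7 (collision)
562 → bucket 7 (collision)
310 → bucket 7 (collision)
16 → bucket 4
Final buckets:
0: 365
1: 757
2: —
3: 542
4: 16
5: 228
6: —
7: 337 -> 373 -> 886 -> 184 -> 562 -> 310
8: —

1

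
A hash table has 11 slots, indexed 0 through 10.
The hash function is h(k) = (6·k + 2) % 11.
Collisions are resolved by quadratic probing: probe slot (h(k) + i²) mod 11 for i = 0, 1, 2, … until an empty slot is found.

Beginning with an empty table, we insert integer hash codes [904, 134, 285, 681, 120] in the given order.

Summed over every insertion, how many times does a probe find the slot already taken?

Insert 904: h=3, slot 3 empty → index 3.
Insert 134: h=3, slot 3 occupied → index 4.
Insert 285: h=7, slot 7 empty → index 7.
Insert 681: h=7, slot 7 occupied → index 8.
Insert 120: h=7, slots 7,8 occupied → index 0.
Table: [120, _, _, 904, 134, _, _, 285, 681, _, _]

4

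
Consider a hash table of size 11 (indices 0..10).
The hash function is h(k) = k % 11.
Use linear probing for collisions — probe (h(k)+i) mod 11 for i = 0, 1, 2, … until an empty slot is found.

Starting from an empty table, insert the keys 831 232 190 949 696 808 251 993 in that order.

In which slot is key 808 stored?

Insert 831: h=6, slot 6 empty -> index 6.
Insert 232: h=1, slot 1 empty -> index 1.
Insert 190: h=3, slot 3 empty -> index 3.
Insert 949: h=3, slot 3 occupied -> index 4.
Insert 696: h=3, slots 3,4 occupied -> index 5.
Insert 808: h=5, slots 5,6 occupied -> index 7.
Insert 251: h=9, slot 9 empty -> index 9.
Insert 993: h=3, slots 3,4,5,6,7 occupied -> index 8.
Table: [_, 232, _, 190, 949, 696, 831, 808, 993, 251, _]

7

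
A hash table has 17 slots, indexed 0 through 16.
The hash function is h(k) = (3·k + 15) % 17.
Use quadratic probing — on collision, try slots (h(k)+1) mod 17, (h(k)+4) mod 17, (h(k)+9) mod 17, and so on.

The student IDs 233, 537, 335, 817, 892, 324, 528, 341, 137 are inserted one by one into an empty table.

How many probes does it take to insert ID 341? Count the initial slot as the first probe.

233 hashes to 0; slot 0 is free -> place at 0.
537 hashes to 11; slot 11 is free -> place at 11.
335 hashes to 0; 0 taken -> place at 1.
817 hashes to 1; 1 taken -> place at 2.
892 hashes to 5; slot 5 is free -> place at 5.
324 hashes to 1; 1,2,5 taken -> place at 10.
528 hashes to 1; 1,2,5,10,0 taken -> place at 9.
341 hashes to 1; 1,2,5,10,0,9 taken -> place at 3.
137 hashes to 1; 1,2,5,10,0,9,3 taken -> place at 16.
Table: [233, 335, 817, 341, ∅, 892, ∅, ∅, ∅, 528, 324, 537, ∅, ∅, ∅, ∅, 137]

7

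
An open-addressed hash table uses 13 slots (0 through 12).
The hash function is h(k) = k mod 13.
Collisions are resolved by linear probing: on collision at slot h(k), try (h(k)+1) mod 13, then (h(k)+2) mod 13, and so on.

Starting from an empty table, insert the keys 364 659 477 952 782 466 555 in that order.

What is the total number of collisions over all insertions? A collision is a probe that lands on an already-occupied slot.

364: h=0 => slot 0
659: h=9 => slot 9
477: h=9, probe 9,10 => slot 10
952: h=3 => slot 3
782: h=2 => slot 2
466: h=11 => slot 11
555: h=9, probe 9,10,11,12 => slot 12
Table: [364, ∅, 782, 952, ∅, ∅, ∅, ∅, ∅, 659, 477, 466, 555]

4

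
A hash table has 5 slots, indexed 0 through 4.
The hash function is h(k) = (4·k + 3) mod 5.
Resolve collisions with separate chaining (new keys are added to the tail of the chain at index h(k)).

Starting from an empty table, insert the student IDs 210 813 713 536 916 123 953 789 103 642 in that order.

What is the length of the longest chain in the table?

Insert 210: h=3, bucket 3 empty → new chain.
Insert 813: h=0, bucket 0 empty → new chain.
Insert 713: h=0, bucket 0 nonempty → append to chain.
Insert 536: h=2, bucket 2 empty → new chain.
Insert 916: h=2, bucket 2 nonempty → append to chain.
Insert 123: h=0, bucket 0 nonempty → append to chain.
Insert 953: h=0, bucket 0 nonempty → append to chain.
Insert 789: h=4, bucket 4 empty → new chain.
Insert 103: h=0, bucket 0 nonempty → append to chain.
Insert 642: h=1, bucket 1 empty → new chain.
Final buckets:
0: 813 -> 713 -> 123 -> 953 -> 103
1: 642
2: 536 -> 916
3: 210
4: 789

5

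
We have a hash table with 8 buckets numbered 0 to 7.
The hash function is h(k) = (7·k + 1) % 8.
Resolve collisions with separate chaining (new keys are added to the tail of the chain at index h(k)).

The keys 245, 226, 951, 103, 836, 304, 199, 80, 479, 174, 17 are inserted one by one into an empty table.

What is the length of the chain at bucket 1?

Insert 245: h=4, bucket 4 empty → new chain.
Insert 226: h=7, bucket 7 empty → new chain.
Insert 951: h=2, bucket 2 empty → new chain.
Insert 103: h=2, bucket 2 nonempty → append to chain.
Insert 836: h=5, bucket 5 empty → new chain.
Insert 304: h=1, bucket 1 empty → new chain.
Insert 199: h=2, bucket 2 nonempty → append to chain.
Insert 80: h=1, bucket 1 nonempty → append to chain.
Insert 479: h=2, bucket 2 nonempty → append to chain.
Insert 174: h=3, bucket 3 empty → new chain.
Insert 17: h=0, bucket 0 empty → new chain.
Final buckets:
0: 17
1: 304 -> 80
2: 951 -> 103 -> 199 -> 479
3: 174
4: 245
5: 836
6: -
7: 226

2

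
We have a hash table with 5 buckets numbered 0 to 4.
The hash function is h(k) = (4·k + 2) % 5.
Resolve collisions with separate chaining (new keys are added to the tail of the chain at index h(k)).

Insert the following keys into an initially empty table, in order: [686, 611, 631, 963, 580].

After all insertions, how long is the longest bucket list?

686 -> bucket 1
611 -> bucket 1 (collision)
631 -> bucket 1 (collision)
963 -> bucket 4
580 -> bucket 2
Final buckets:
0: _
1: 686 -> 611 -> 631
2: 580
3: _
4: 963

3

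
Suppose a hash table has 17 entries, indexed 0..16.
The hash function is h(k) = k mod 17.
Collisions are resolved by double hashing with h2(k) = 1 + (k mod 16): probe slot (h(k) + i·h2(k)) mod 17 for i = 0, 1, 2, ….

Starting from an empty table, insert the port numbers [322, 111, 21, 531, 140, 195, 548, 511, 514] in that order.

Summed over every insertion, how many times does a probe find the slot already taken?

322 hashes to 16; slot 16 is free -> place at 16.
111 hashes to 9; slot 9 is free -> place at 9.
21 hashes to 4; slot 4 is free -> place at 4.
531 hashes to 4, h2=4; 4 taken -> place at 8.
140 hashes to 4, h2=13; 4 taken -> place at 0.
195 hashes to 8, h2=4; 8 taken -> place at 12.
548 hashes to 4, h2=5; 4,9 taken -> place at 14.
511 hashes to 1; slot 1 is free -> place at 1.
514 hashes to 4, h2=3; 4 taken -> place at 7.
Table: [140, 511, -, -, 21, -, -, 514, 531, 111, -, -, 195, -, 548, -, 322]

6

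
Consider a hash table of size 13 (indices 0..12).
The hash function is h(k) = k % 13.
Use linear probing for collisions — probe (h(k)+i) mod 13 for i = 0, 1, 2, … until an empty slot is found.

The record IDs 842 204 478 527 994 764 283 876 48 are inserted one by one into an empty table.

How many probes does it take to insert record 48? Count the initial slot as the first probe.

Insert 842: h=10, slot 10 empty → index 10.
Insert 204: h=9, slot 9 empty → index 9.
Insert 478: h=10, slot 10 occupied → index 11.
Insert 527: h=7, slot 7 empty → index 7.
Insert 994: h=6, slot 6 empty → index 6.
Insert 764: h=10, slots 10,11 occupied → index 12.
Insert 283: h=10, slots 10,11,12 occupied → index 0.
Insert 876: h=5, slot 5 empty → index 5.
Insert 48: h=9, slots 9,10,11,12,0 occupied → index 1.
Table: [283, 48, -, -, -, 876, 994, 527, -, 204, 842, 478, 764]

6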